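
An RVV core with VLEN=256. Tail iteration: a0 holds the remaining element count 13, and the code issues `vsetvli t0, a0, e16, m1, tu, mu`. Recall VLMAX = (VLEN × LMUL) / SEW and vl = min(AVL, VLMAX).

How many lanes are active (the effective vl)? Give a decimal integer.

lanes per group: 256·1/16 = 16
vl = min(AVL, VLMAX) = min(13, 16) = 13

vl = 13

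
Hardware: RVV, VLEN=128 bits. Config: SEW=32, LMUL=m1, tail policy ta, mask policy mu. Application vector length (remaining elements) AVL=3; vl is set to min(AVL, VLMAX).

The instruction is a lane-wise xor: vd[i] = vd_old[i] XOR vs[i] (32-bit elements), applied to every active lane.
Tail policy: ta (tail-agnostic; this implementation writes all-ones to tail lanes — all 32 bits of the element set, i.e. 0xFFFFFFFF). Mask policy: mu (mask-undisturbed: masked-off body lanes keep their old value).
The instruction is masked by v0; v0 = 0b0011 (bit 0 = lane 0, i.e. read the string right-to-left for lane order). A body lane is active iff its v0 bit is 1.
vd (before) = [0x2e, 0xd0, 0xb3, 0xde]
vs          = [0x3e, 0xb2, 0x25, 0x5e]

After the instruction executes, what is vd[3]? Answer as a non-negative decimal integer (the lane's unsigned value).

VLMAX = VLEN×LMUL/SEW = 128×1/32 = 4
AVL=3 ≤ VLMAX=4, so vl = 3
vd[0] xor(0x2e,0x3e) -> 0x10
vd[1] xor(0xd0,0xb2) -> 0x62
vd[2] mask-off/keep -> 0xb3
vd[3] tail/ones -> 0xffffffff

vd[3] = 4294967295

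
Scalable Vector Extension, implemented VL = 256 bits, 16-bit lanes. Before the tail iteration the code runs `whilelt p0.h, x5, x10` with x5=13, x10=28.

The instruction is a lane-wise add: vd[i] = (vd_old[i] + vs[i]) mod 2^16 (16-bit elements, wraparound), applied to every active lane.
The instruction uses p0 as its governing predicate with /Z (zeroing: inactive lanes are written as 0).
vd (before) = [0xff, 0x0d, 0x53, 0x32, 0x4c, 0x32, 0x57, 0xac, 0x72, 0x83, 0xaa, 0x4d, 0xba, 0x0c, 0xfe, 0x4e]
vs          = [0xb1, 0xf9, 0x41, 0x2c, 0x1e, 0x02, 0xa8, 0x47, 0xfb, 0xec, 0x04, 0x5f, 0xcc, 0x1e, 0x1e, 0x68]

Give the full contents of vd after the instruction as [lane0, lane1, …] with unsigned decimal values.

register lanes = 256/16 = 16
active while 13+j < 28, i.e. j ∈ [0,15) capped at 16 ⇒ 15
[0] add(0xff,0xb1) = 0x1b0
[1] add(0x0d,0xf9) = 0x106
[2] add(0x53,0x41) = 0x94
[3] add(0x32,0x2c) = 0x5e
[4] add(0x4c,0x1e) = 0x6a
[5] add(0x32,0x02) = 0x34
[6] add(0x57,0xa8) = 0xff
[7] add(0xac,0x47) = 0xf3
[8] add(0x72,0xfb) = 0x16d
[9] add(0x83,0xec) = 0x16f
[10] add(0xaa,0x04) = 0xae
[11] add(0x4d,0x5f) = 0xac
[12] add(0xba,0xcc) = 0x186
[13] add(0x0c,0x1e) = 0x2a
[14] add(0xfe,0x1e) = 0x11c
[15] tail/zero = 0x00

vd = [432, 262, 148, 94, 106, 52, 255, 243, 365, 367, 174, 172, 390, 42, 284, 0]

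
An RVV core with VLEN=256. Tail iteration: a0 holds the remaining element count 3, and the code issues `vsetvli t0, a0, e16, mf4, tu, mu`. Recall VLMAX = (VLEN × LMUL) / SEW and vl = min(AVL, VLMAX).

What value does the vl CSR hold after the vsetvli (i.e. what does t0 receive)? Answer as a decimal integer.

vl = 3

lanes per group: 256·1/4/16 = 4
vl = min(AVL, VLMAX) = min(3, 4) = 3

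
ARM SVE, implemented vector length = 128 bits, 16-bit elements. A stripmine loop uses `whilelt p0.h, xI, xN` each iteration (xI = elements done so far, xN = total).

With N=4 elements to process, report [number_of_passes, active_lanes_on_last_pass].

[iterations, last_vl] = [1, 4]

register lanes = 128/16 = 8
4 elements at 8/iter → 1 passes, remainder 4 on the last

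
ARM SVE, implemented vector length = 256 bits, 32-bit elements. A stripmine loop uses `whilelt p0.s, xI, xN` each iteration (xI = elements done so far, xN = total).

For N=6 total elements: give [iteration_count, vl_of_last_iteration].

[iterations, last_vl] = [1, 6]

register lanes = 256/32 = 8
6 elements at 8/iter → 1 passes, remainder 6 on the last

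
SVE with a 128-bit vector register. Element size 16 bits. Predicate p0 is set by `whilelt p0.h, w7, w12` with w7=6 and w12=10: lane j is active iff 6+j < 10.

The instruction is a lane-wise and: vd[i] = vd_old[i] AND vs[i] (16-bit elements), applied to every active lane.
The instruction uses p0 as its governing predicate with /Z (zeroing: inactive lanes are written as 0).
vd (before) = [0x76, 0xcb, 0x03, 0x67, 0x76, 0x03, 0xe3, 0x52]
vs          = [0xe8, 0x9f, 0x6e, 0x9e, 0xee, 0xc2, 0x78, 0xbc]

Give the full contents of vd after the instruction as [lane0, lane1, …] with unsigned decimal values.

register lanes = 128/16 = 8
whilelt: lane j active iff 6+j < 10 → j < 4 → 4 active
lane  0: and(0x76,0xe8) ⇒ 0x60
lane  1: and(0xcb,0x9f) ⇒ 0x8b
lane  2: and(0x03,0x6e) ⇒ 0x02
lane  3: and(0x67,0x9e) ⇒ 0x06
lane  4: tail/zero ⇒ 0x00
lane  5: tail/zero ⇒ 0x00
lane  6: tail/zero ⇒ 0x00
lane  7: tail/zero ⇒ 0x00

vd = [96, 139, 2, 6, 0, 0, 0, 0]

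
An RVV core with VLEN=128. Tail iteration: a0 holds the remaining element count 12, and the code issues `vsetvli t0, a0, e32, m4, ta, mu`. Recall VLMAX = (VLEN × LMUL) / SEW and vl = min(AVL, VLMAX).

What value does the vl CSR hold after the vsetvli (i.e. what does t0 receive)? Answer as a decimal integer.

VLMAX = (128 × 4) / 32 = 16 lanes
AVL=12 ≤ VLMAX=16, so vl = 12

vl = 12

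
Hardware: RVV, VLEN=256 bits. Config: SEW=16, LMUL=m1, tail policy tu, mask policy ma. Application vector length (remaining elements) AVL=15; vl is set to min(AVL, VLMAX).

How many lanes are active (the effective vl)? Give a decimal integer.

vl = 15

VLMAX = VLEN×LMUL/SEW = 256×1/16 = 16
vl ← min(15, 16) = 15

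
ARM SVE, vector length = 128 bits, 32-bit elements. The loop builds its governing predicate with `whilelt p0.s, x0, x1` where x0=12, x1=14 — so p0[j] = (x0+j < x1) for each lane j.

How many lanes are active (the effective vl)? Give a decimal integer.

128-bit reg / 32-bit elem → 4 lanes
active while 12+j < 14, i.e. j ∈ [0,2) capped at 4 ⇒ 2

vl = 2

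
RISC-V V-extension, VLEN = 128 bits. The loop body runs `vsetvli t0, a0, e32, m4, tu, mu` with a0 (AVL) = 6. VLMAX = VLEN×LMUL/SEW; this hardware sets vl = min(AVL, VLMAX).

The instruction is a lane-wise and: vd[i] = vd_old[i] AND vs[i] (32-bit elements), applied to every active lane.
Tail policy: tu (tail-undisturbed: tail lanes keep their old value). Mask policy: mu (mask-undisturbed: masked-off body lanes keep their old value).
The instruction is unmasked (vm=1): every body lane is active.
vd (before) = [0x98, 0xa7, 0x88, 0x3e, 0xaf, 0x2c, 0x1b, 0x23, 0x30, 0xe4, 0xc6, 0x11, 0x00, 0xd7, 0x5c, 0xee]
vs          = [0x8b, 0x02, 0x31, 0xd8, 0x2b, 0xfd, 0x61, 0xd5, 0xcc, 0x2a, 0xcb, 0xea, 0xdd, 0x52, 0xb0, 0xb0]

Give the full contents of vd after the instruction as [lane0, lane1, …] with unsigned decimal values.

VLMAX = (128 × 4) / 32 = 16 lanes
vl = min(AVL, VLMAX) = min(6, 16) = 6
lane  0: and(0x98,0x8b) ⇒ 0x88
lane  1: and(0xa7,0x02) ⇒ 0x02
lane  2: and(0x88,0x31) ⇒ 0x00
lane  3: and(0x3e,0xd8) ⇒ 0x18
lane  4: and(0xaf,0x2b) ⇒ 0x2b
lane  5: and(0x2c,0xfd) ⇒ 0x2c
lane  6: tail/keep ⇒ 0x1b
lane  7: tail/keep ⇒ 0x23
lane  8: tail/keep ⇒ 0x30
lane  9: tail/keep ⇒ 0xe4
lane 10: tail/keep ⇒ 0xc6
lane 11: tail/keep ⇒ 0x11
lane 12: tail/keep ⇒ 0x00
lane 13: tail/keep ⇒ 0xd7
lane 14: tail/keep ⇒ 0x5c
lane 15: tail/keep ⇒ 0xee

vd = [136, 2, 0, 24, 43, 44, 27, 35, 48, 228, 198, 17, 0, 215, 92, 238]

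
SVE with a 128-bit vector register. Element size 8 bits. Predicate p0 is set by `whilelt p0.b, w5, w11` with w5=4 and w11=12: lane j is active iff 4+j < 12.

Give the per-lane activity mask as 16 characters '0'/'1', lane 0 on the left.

predicate = 1111111100000000

lane count: 128 div 8 = 16
whilelt: lane j active iff 4+j < 12 → j < 8 → 8 active
bits (lane 0 leftmost): 1111111100000000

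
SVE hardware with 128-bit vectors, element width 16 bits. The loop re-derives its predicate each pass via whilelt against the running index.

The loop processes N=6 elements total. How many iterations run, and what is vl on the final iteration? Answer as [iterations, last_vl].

128-bit reg / 16-bit elem → 8 lanes
6 elements at 8/iter → 1 passes, remainder 6 on the last

[iterations, last_vl] = [1, 6]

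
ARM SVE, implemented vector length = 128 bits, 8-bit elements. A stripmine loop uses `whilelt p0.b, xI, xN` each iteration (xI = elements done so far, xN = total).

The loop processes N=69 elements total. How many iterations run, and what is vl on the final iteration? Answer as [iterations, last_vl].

[iterations, last_vl] = [5, 5]

128-bit reg / 8-bit elem → 16 lanes
iterations = ceil(69/16) = 5; final-pass vl = 5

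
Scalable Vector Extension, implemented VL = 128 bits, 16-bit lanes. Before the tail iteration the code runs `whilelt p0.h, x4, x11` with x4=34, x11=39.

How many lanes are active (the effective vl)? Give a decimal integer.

128-bit reg / 16-bit elem → 8 lanes
whilelt: lane j active iff 34+j < 39 → j < 5 → 5 active

vl = 5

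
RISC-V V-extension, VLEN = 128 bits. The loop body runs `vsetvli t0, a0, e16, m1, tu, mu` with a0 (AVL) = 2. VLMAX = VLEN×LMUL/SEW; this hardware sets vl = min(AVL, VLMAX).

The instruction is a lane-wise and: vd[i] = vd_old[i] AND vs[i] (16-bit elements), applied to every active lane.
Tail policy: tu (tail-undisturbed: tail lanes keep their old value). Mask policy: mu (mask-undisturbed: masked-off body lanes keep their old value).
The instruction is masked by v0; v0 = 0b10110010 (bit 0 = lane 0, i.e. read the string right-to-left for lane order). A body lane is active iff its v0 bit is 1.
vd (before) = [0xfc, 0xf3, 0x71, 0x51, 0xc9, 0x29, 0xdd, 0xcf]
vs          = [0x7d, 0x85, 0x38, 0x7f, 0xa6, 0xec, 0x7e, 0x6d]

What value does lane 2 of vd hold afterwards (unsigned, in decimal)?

vd[2] = 113

lanes per group: 128·1/16 = 8
vl = min(AVL, VLMAX) = min(2, 8) = 2
[0] mask-off/keep = 0xfc
[1] and(0xf3,0x85) = 0x81
[2] tail/keep = 0x71
[3] tail/keep = 0x51
[4] tail/keep = 0xc9
[5] tail/keep = 0x29
[6] tail/keep = 0xdd
[7] tail/keep = 0xcf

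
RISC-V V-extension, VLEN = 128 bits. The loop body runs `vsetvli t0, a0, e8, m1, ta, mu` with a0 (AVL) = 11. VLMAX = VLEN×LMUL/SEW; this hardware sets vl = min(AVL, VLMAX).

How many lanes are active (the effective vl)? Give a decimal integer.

VLMAX = VLEN×LMUL/SEW = 128×1/8 = 16
vl ← min(11, 16) = 11

vl = 11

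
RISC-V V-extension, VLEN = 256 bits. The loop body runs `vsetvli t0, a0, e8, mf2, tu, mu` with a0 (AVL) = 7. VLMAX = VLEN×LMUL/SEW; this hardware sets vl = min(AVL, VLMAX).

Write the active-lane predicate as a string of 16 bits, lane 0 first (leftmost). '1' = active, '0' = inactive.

predicate = 1111111000000000

lanes per group: 256·1/2/8 = 16
AVL=7 ≤ VLMAX=16, so vl = 7
bits (lane 0 leftmost): 1111111000000000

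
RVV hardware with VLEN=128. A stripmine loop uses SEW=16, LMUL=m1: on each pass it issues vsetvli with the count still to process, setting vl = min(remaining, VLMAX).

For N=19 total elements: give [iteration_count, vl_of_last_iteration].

[iterations, last_vl] = [3, 3]

lanes per group: 128·1/16 = 8
iterations = ceil(19/8) = 3; final-pass vl = 3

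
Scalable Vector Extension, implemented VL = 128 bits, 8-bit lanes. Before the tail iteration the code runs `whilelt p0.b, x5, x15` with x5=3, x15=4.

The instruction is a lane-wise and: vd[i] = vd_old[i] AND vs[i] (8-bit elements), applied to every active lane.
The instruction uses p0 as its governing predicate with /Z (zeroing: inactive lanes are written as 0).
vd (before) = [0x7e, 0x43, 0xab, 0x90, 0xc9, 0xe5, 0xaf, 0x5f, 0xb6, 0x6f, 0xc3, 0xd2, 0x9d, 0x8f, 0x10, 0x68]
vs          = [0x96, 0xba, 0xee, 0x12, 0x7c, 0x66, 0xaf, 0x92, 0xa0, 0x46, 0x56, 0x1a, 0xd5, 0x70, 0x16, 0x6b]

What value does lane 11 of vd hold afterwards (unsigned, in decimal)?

128-bit reg / 8-bit elem → 16 lanes
p0[j] = (3+j < 4); true for j=0..0 → 1 lanes set
  i=0: and(0x7e,0x96) → 22
  i=1: tail/zero → 0
  i=2: tail/zero → 0
  i=3: tail/zero → 0
  i=4: tail/zero → 0
  i=5: tail/zero → 0
  i=6: tail/zero → 0
  i=7: tail/zero → 0
  i=8: tail/zero → 0
  i=9: tail/zero → 0
  i=10: tail/zero → 0
  i=11: tail/zero → 0
  i=12: tail/zero → 0
  i=13: tail/zero → 0
  i=14: tail/zero → 0
  i=15: tail/zero → 0

vd[11] = 0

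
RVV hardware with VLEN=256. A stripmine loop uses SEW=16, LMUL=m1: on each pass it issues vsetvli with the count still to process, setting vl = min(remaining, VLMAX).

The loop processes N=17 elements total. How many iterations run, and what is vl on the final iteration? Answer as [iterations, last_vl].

[iterations, last_vl] = [2, 1]

lanes per group: 256·1/16 = 16
N=17: ⌈17/16⌉ = 2 iters; last vl = 17 − 1×16 = 1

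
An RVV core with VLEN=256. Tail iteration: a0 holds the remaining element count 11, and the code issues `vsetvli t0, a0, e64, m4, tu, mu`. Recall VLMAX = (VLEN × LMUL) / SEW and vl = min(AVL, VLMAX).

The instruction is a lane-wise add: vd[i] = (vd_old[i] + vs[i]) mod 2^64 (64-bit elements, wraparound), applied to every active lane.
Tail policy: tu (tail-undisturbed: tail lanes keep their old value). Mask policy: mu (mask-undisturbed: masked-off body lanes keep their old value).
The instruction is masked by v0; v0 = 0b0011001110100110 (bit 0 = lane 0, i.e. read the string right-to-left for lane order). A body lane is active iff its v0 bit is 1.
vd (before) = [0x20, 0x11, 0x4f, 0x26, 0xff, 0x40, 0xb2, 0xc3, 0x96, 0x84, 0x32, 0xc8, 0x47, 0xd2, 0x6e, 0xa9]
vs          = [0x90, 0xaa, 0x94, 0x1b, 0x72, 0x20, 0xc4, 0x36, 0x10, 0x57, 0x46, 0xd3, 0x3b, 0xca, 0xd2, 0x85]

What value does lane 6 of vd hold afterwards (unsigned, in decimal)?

VLMAX = (256 × 4) / 64 = 16 lanes
vl ← min(11, 16) = 11
[0] mask-off/keep = 0x20
[1] add(0x11,0xaa) = 0xbb
[2] add(0x4f,0x94) = 0xe3
[3] mask-off/keep = 0x26
[4] mask-off/keep = 0xff
[5] add(0x40,0x20) = 0x60
[6] mask-off/keep = 0xb2
[7] add(0xc3,0x36) = 0xf9
[8] add(0x96,0x10) = 0xa6
[9] add(0x84,0x57) = 0xdb
[10] mask-off/keep = 0x32
[11] tail/keep = 0xc8
[12] tail/keep = 0x47
[13] tail/keep = 0xd2
[14] tail/keep = 0x6e
[15] tail/keep = 0xa9

vd[6] = 178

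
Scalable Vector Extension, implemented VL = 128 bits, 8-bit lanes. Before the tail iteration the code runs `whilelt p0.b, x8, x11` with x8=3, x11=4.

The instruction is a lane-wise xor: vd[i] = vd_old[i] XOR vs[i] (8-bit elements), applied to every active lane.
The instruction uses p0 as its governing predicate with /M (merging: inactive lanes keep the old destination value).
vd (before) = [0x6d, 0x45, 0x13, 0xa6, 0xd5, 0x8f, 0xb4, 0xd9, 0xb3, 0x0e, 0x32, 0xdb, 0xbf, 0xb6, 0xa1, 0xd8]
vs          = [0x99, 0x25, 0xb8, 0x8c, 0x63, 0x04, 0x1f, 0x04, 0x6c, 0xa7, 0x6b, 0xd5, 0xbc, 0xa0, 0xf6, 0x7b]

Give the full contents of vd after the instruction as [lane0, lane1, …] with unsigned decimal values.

128-bit reg / 8-bit elem → 16 lanes
p0[j] = (3+j < 4); true for j=0..0 → 1 lanes set
  i=0: xor(0x6d,0x99) → 244
  i=1: tail/keep → 69
  i=2: tail/keep → 19
  i=3: tail/keep → 166
  i=4: tail/keep → 213
  i=5: tail/keep → 143
  i=6: tail/keep → 180
  i=7: tail/keep → 217
  i=8: tail/keep → 179
  i=9: tail/keep → 14
  i=10: tail/keep → 50
  i=11: tail/keep → 219
  i=12: tail/keep → 191
  i=13: tail/keep → 182
  i=14: tail/keep → 161
  i=15: tail/keep → 216

vd = [244, 69, 19, 166, 213, 143, 180, 217, 179, 14, 50, 219, 191, 182, 161, 216]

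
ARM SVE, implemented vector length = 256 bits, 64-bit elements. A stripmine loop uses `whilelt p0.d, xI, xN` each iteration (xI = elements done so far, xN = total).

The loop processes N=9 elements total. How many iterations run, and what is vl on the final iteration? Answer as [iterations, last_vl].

256-bit reg / 64-bit elem → 4 lanes
9 elements at 4/iter → 3 passes, remainder 1 on the last

[iterations, last_vl] = [3, 1]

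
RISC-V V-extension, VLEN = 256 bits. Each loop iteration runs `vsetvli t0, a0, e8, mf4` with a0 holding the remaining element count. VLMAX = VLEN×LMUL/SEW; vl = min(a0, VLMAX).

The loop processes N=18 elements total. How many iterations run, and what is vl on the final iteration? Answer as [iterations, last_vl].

VLMAX = VLEN×LMUL/SEW = 256×1/4/8 = 8
iterations = ceil(18/8) = 3; final-pass vl = 2

[iterations, last_vl] = [3, 2]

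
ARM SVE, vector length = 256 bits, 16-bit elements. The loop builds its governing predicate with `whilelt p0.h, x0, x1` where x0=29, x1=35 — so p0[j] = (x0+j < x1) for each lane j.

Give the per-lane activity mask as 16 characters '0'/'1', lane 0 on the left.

predicate = 1111110000000000

register lanes = 256/16 = 16
p0[j] = (29+j < 35); true for j=0..5 → 6 lanes set
bits (lane 0 leftmost): 1111110000000000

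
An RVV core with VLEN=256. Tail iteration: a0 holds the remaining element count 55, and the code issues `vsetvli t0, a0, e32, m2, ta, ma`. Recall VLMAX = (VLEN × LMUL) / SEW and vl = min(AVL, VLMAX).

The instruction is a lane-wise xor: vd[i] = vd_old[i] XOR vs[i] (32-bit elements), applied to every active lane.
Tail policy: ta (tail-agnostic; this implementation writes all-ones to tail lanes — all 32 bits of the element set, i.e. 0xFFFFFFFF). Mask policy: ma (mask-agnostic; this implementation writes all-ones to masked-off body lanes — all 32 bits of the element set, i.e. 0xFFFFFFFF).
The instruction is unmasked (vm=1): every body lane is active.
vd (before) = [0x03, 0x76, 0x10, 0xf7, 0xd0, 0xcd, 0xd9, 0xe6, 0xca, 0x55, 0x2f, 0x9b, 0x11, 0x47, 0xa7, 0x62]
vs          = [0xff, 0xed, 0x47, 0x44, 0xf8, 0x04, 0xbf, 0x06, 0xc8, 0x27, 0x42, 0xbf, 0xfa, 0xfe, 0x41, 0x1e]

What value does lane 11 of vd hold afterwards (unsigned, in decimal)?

vd[11] = 36

lanes per group: 256·2/32 = 16
vl ← min(55, 16) = 16
lane  0: xor(0x03,0xff) ⇒ 0xfc
lane  1: xor(0x76,0xed) ⇒ 0x9b
lane  2: xor(0x10,0x47) ⇒ 0x57
lane  3: xor(0xf7,0x44) ⇒ 0xb3
lane  4: xor(0xd0,0xf8) ⇒ 0x28
lane  5: xor(0xcd,0x04) ⇒ 0xc9
lane  6: xor(0xd9,0xbf) ⇒ 0x66
lane  7: xor(0xe6,0x06) ⇒ 0xe0
lane  8: xor(0xca,0xc8) ⇒ 0x02
lane  9: xor(0x55,0x27) ⇒ 0x72
lane 10: xor(0x2f,0x42) ⇒ 0x6d
lane 11: xor(0x9b,0xbf) ⇒ 0x24
lane 12: xor(0x11,0xfa) ⇒ 0xeb
lane 13: xor(0x47,0xfe) ⇒ 0xb9
lane 14: xor(0xa7,0x41) ⇒ 0xe6
lane 15: xor(0x62,0x1e) ⇒ 0x7c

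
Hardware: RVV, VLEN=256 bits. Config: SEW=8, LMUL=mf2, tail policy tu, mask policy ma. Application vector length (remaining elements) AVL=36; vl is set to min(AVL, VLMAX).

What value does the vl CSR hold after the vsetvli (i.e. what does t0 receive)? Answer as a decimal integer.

lanes per group: 256·1/2/8 = 16
vl = min(AVL, VLMAX) = min(36, 16) = 16

vl = 16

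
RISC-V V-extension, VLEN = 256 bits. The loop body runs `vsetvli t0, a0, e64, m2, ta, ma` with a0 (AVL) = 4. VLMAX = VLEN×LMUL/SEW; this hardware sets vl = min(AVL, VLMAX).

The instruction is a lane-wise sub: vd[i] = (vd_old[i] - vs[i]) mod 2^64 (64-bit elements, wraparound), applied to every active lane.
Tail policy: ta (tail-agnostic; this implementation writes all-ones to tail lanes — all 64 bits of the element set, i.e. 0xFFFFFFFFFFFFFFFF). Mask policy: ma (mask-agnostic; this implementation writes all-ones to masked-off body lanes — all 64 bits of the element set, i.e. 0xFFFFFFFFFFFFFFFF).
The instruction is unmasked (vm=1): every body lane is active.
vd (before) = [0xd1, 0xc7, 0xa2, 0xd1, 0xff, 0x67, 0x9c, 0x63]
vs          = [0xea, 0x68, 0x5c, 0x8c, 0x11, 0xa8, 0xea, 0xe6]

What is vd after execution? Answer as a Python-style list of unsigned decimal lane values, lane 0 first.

vd = [18446744073709551591, 95, 70, 69, 18446744073709551615, 18446744073709551615, 18446744073709551615, 18446744073709551615]

VLMAX = VLEN×LMUL/SEW = 256×2/64 = 8
AVL=4 ≤ VLMAX=8, so vl = 4
[0] sub(0xd1,0xea) = 0xffffffffffffffe7
[1] sub(0xc7,0x68) = 0x5f
[2] sub(0xa2,0x5c) = 0x46
[3] sub(0xd1,0x8c) = 0x45
[4] tail/ones = 0xffffffffffffffff
[5] tail/ones = 0xffffffffffffffff
[6] tail/ones = 0xffffffffffffffff
[7] tail/ones = 0xffffffffffffffff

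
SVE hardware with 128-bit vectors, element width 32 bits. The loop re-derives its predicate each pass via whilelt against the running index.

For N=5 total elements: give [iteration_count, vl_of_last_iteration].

[iterations, last_vl] = [2, 1]

lane count: 128 div 32 = 4
iterations = ceil(5/4) = 2; final-pass vl = 1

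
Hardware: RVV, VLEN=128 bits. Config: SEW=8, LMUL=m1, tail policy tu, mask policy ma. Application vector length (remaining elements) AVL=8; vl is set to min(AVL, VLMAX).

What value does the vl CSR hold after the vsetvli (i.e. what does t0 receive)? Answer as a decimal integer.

VLMAX = VLEN×LMUL/SEW = 128×1/8 = 16
vl ← min(8, 16) = 8

vl = 8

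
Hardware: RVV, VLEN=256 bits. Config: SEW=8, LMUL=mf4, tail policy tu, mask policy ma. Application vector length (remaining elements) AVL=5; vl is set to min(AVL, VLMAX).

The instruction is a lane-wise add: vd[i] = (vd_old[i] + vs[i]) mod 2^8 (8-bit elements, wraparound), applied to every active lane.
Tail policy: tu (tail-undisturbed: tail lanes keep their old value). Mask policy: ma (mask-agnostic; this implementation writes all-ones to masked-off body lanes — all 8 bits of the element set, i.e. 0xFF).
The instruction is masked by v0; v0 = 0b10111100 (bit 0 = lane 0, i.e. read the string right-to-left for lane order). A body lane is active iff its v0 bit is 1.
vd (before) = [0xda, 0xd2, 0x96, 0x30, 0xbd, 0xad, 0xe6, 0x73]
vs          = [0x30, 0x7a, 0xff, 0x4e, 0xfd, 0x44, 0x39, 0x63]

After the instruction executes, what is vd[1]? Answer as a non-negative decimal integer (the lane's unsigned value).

vd[1] = 255

lanes per group: 256·1/4/8 = 8
vl = min(AVL, VLMAX) = min(5, 8) = 5
vd[0] mask-off/ones -> 0xff
vd[1] mask-off/ones -> 0xff
vd[2] add(0x96,0xff) -> 0x95
vd[3] add(0x30,0x4e) -> 0x7e
vd[4] add(0xbd,0xfd) -> 0xba
vd[5] tail/keep -> 0xad
vd[6] tail/keep -> 0xe6
vd[7] tail/keep -> 0x73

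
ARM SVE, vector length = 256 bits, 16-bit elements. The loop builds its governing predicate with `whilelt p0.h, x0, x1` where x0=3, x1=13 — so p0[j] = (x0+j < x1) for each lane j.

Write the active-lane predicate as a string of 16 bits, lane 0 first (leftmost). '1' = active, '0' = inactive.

register lanes = 256/16 = 16
whilelt: lane j active iff 3+j < 13 → j < 10 → 10 active
bits (lane 0 leftmost): 1111111111000000

predicate = 1111111111000000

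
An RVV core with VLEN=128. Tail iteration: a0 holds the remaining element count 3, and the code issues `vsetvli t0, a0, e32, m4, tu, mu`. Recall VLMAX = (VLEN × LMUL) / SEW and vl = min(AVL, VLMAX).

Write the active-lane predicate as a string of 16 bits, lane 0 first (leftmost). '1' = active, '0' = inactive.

predicate = 1110000000000000

lanes per group: 128·4/32 = 16
AVL=3 ≤ VLMAX=16, so vl = 3
bits (lane 0 leftmost): 1110000000000000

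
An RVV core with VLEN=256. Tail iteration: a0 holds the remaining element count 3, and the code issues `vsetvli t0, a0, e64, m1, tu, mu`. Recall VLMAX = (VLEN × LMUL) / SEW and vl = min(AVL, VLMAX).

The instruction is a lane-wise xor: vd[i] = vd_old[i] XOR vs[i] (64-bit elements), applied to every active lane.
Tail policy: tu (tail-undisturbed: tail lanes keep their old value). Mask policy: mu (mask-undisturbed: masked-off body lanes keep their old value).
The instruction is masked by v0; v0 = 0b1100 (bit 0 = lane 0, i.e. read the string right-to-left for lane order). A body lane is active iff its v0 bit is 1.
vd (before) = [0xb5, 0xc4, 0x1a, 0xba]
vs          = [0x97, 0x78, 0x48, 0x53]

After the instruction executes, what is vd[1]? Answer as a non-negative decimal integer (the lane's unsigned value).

VLMAX = VLEN×LMUL/SEW = 256×1/64 = 4
vl = min(AVL, VLMAX) = min(3, 4) = 3
[0] mask-off/keep = 0xb5
[1] mask-off/keep = 0xc4
[2] xor(0x1a,0x48) = 0x52
[3] tail/keep = 0xba

vd[1] = 196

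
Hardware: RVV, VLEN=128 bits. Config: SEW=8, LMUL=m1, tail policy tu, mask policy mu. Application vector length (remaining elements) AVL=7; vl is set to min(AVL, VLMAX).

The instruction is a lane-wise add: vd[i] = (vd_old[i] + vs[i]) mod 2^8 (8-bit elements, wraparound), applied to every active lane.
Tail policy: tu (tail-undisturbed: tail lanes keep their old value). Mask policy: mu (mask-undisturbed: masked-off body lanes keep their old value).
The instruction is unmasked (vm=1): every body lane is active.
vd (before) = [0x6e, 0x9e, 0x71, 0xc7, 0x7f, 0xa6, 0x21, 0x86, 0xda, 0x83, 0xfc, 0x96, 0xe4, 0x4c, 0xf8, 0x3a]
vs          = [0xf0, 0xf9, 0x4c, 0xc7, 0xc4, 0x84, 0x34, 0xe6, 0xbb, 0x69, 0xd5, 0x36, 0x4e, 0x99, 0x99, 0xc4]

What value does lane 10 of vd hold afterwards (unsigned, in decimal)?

lanes per group: 128·1/8 = 16
vl ← min(7, 16) = 7
vd[0] add(0x6e,0xf0) -> 0x5e
vd[1] add(0x9e,0xf9) -> 0x97
vd[2] add(0x71,0x4c) -> 0xbd
vd[3] add(0xc7,0xc7) -> 0x8e
vd[4] add(0x7f,0xc4) -> 0x43
vd[5] add(0xa6,0x84) -> 0x2a
vd[6] add(0x21,0x34) -> 0x55
vd[7] tail/keep -> 0x86
vd[8] tail/keep -> 0xda
vd[9] tail/keep -> 0x83
vd[10] tail/keep -> 0xfc
vd[11] tail/keep -> 0x96
vd[12] tail/keep -> 0xe4
vd[13] tail/keep -> 0x4c
vd[14] tail/keep -> 0xf8
vd[15] tail/keep -> 0x3a

vd[10] = 252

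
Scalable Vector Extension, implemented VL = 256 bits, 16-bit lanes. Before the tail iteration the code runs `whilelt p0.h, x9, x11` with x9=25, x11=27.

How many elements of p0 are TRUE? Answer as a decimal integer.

register lanes = 256/16 = 16
active while 25+j < 27, i.e. j ∈ [0,2) capped at 16 ⇒ 2

vl = 2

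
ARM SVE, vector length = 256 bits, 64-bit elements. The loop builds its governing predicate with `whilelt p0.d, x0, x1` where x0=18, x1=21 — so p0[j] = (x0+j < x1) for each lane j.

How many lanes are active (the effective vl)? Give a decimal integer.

vl = 3

lane count: 256 div 64 = 4
whilelt: lane j active iff 18+j < 21 → j < 3 → 3 active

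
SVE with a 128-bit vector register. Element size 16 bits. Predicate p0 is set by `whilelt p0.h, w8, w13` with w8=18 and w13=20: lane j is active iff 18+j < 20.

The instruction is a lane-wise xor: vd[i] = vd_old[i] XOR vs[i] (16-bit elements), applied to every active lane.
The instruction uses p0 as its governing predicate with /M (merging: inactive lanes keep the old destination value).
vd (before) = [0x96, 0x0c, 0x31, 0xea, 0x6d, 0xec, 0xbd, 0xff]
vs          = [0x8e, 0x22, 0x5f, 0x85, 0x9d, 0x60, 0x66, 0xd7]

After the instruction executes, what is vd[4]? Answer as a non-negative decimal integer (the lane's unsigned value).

lane count: 128 div 16 = 8
active while 18+j < 20, i.e. j ∈ [0,2) capped at 8 ⇒ 2
vd[0] xor(0x96,0x8e) -> 0x18
vd[1] xor(0x0c,0x22) -> 0x2e
vd[2] tail/keep -> 0x31
vd[3] tail/keep -> 0xea
vd[4] tail/keep -> 0x6d
vd[5] tail/keep -> 0xec
vd[6] tail/keep -> 0xbd
vd[7] tail/keep -> 0xff

vd[4] = 109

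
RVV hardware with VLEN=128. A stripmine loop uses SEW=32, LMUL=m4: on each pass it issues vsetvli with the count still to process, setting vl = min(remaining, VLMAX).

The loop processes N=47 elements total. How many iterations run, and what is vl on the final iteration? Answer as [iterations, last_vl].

[iterations, last_vl] = [3, 15]

lanes per group: 128·4/32 = 16
47 elements at 16/iter → 3 passes, remainder 15 on the last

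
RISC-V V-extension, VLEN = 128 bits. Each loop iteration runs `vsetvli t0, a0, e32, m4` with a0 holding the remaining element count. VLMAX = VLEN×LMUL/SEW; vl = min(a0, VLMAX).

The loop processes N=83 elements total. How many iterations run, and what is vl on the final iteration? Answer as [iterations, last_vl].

[iterations, last_vl] = [6, 3]

VLMAX = VLEN×LMUL/SEW = 128×4/32 = 16
iterations = ceil(83/16) = 6; final-pass vl = 3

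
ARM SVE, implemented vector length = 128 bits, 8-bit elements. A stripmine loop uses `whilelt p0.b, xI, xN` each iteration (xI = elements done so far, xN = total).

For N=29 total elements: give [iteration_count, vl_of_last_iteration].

128-bit reg / 8-bit elem → 16 lanes
N=29: ⌈29/16⌉ = 2 iters; last vl = 29 − 1×16 = 13

[iterations, last_vl] = [2, 13]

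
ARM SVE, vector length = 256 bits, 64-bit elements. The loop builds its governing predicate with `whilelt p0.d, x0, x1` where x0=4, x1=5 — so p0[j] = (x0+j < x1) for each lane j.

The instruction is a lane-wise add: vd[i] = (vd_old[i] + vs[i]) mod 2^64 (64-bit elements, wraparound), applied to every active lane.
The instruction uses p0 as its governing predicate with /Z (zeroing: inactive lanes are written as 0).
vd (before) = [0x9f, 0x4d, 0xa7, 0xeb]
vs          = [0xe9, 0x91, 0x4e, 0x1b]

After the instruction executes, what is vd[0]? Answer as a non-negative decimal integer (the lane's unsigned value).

vd[0] = 392

256-bit reg / 64-bit elem → 4 lanes
p0[j] = (4+j < 5); true for j=0..0 → 1 lanes set
vd[0] add(0x9f,0xe9) -> 0x188
vd[1] tail/zero -> 0x00
vd[2] tail/zero -> 0x00
vd[3] tail/zero -> 0x00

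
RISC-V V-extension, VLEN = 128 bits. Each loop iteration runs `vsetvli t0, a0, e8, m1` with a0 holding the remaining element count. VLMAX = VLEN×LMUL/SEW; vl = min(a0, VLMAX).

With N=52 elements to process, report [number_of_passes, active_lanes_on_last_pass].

lanes per group: 128·1/8 = 16
52 elements at 16/iter → 4 passes, remainder 4 on the last

[iterations, last_vl] = [4, 4]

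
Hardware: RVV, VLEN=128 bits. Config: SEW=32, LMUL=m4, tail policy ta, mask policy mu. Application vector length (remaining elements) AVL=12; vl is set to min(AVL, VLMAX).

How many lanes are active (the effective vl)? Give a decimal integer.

VLMAX = (128 × 4) / 32 = 16 lanes
AVL=12 ≤ VLMAX=16, so vl = 12

vl = 12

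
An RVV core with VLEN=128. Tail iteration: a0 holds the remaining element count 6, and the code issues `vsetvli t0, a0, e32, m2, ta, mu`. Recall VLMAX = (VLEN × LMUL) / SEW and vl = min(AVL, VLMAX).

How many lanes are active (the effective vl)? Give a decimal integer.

lanes per group: 128·2/32 = 8
AVL=6 ≤ VLMAX=8, so vl = 6

vl = 6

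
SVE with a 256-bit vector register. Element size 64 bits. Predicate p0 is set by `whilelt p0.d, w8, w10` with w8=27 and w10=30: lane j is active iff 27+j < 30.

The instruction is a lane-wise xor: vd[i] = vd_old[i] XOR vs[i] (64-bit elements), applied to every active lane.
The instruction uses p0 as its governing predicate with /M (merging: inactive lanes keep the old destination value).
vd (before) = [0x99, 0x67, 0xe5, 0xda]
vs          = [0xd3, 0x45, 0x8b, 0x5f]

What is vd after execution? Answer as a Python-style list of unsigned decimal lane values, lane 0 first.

register lanes = 256/64 = 4
p0[j] = (27+j < 30); true for j=0..2 → 3 lanes set
  i=0: xor(0x99,0xd3) → 74
  i=1: xor(0x67,0x45) → 34
  i=2: xor(0xe5,0x8b) → 110
  i=3: tail/keep → 218

vd = [74, 34, 110, 218]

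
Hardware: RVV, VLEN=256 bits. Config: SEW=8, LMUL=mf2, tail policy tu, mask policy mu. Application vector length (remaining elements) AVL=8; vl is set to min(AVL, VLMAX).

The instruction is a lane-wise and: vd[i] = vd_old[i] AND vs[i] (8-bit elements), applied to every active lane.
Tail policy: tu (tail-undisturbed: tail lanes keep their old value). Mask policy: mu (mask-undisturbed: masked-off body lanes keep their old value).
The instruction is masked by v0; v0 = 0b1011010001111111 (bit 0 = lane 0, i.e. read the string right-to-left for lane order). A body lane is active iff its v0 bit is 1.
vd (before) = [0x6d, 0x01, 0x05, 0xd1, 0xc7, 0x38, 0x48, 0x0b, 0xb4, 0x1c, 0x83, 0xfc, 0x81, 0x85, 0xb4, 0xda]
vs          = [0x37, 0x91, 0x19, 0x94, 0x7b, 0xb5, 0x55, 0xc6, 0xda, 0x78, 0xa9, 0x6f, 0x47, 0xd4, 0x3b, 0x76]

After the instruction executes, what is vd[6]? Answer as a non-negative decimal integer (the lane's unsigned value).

VLMAX = (256 × 1/2) / 8 = 16 lanes
AVL=8 ≤ VLMAX=16, so vl = 8
vd[0] and(0x6d,0x37) -> 0x25
vd[1] and(0x01,0x91) -> 0x01
vd[2] and(0x05,0x19) -> 0x01
vd[3] and(0xd1,0x94) -> 0x90
vd[4] and(0xc7,0x7b) -> 0x43
vd[5] and(0x38,0xb5) -> 0x30
vd[6] and(0x48,0x55) -> 0x40
vd[7] mask-off/keep -> 0x0b
vd[8] tail/keep -> 0xb4
vd[9] tail/keep -> 0x1c
vd[10] tail/keep -> 0x83
vd[11] tail/keep -> 0xfc
vd[12] tail/keep -> 0x81
vd[13] tail/keep -> 0x85
vd[14] tail/keep -> 0xb4
vd[15] tail/keep -> 0xda

vd[6] = 64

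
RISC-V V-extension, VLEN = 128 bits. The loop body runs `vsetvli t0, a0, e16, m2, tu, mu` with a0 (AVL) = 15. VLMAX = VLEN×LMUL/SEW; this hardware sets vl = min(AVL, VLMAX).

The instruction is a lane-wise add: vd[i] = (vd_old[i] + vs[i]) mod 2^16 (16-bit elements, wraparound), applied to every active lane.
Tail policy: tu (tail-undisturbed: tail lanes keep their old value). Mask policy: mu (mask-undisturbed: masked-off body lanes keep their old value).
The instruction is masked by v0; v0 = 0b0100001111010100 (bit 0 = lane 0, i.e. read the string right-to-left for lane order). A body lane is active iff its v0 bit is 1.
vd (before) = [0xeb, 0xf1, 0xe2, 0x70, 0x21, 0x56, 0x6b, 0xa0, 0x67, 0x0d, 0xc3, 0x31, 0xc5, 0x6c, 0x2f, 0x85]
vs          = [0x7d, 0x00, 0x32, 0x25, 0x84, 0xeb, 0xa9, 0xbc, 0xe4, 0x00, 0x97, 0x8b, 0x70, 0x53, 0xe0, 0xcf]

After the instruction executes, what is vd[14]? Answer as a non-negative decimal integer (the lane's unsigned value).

VLMAX = VLEN×LMUL/SEW = 128×2/16 = 16
vl ← min(15, 16) = 15
lane  0: mask-off/keep ⇒ 0xeb
lane  1: mask-off/keep ⇒ 0xf1
lane  2: add(0xe2,0x32) ⇒ 0x114
lane  3: mask-off/keep ⇒ 0x70
lane  4: add(0x21,0x84) ⇒ 0xa5
lane  5: mask-off/keep ⇒ 0x56
lane  6: add(0x6b,0xa9) ⇒ 0x114
lane  7: add(0xa0,0xbc) ⇒ 0x15c
lane  8: add(0x67,0xe4) ⇒ 0x14b
lane  9: add(0x0d,0x00) ⇒ 0x0d
lane 10: mask-off/keep ⇒ 0xc3
lane 11: mask-off/keep ⇒ 0x31
lane 12: mask-off/keep ⇒ 0xc5
lane 13: mask-off/keep ⇒ 0x6c
lane 14: add(0x2f,0xe0) ⇒ 0x10f
lane 15: tail/keep ⇒ 0x85

vd[14] = 271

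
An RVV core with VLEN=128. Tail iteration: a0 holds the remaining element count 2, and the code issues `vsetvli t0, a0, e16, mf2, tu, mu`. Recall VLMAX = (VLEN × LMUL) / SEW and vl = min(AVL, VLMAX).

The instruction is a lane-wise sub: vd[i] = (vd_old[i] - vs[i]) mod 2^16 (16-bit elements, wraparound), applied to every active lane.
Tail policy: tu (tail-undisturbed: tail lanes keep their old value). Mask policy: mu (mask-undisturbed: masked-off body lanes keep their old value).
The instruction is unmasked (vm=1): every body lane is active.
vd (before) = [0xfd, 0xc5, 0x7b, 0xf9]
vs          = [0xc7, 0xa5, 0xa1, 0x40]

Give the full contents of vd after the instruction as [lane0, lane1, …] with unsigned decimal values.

VLMAX = VLEN×LMUL/SEW = 128×1/2/16 = 4
vl ← min(2, 4) = 2
lane  0: sub(0xfd,0xc7) ⇒ 0x36
lane  1: sub(0xc5,0xa5) ⇒ 0x20
lane  2: tail/keep ⇒ 0x7b
lane  3: tail/keep ⇒ 0xf9

vd = [54, 32, 123, 249]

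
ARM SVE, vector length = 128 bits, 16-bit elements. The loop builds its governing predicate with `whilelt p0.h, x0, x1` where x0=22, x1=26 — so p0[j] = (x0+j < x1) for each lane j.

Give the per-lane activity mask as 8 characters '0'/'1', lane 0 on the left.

predicate = 11110000

lane count: 128 div 16 = 8
p0[j] = (22+j < 26); true for j=0..3 → 4 lanes set
bits (lane 0 leftmost): 11110000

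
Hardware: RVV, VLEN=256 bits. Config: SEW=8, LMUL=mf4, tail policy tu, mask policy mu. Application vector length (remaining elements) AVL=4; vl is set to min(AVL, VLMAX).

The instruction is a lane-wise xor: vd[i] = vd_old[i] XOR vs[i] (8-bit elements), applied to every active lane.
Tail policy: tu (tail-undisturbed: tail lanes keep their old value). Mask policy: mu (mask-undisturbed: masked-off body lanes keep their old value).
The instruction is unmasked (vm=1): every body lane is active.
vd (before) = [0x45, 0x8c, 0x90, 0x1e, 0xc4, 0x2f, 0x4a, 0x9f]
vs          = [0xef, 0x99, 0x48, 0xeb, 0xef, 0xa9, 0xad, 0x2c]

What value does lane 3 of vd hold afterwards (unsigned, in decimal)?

vd[3] = 245

VLMAX = (256 × 1/4) / 8 = 8 lanes
vl ← min(4, 8) = 4
[0] xor(0x45,0xef) = 0xaa
[1] xor(0x8c,0x99) = 0x15
[2] xor(0x90,0x48) = 0xd8
[3] xor(0x1e,0xeb) = 0xf5
[4] tail/keep = 0xc4
[5] tail/keep = 0x2f
[6] tail/keep = 0x4a
[7] tail/keep = 0x9f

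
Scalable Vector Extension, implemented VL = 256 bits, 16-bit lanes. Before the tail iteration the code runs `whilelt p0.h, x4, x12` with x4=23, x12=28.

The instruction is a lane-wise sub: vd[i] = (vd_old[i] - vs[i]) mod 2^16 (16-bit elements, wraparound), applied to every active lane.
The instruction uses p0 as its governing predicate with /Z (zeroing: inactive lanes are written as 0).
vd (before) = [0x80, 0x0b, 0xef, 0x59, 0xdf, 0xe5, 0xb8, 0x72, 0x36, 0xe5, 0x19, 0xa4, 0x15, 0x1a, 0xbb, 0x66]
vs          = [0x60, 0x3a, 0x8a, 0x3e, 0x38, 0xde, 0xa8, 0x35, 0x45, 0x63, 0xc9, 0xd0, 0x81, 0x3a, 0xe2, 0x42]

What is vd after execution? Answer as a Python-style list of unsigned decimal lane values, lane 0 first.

register lanes = 256/16 = 16
whilelt: lane j active iff 23+j < 28 → j < 5 → 5 active
lane  0: sub(0x80,0x60) ⇒ 0x20
lane  1: sub(0x0b,0x3a) ⇒ 0xffd1
lane  2: sub(0xef,0x8a) ⇒ 0x65
lane  3: sub(0x59,0x3e) ⇒ 0x1b
lane  4: sub(0xdf,0x38) ⇒ 0xa7
lane  5: tail/zero ⇒ 0x00
lane  6: tail/zero ⇒ 0x00
lane  7: tail/zero ⇒ 0x00
lane  8: tail/zero ⇒ 0x00
lane  9: tail/zero ⇒ 0x00
lane 10: tail/zero ⇒ 0x00
lane 11: tail/zero ⇒ 0x00
lane 12: tail/zero ⇒ 0x00
lane 13: tail/zero ⇒ 0x00
lane 14: tail/zero ⇒ 0x00
lane 15: tail/zero ⇒ 0x00

vd = [32, 65489, 101, 27, 167, 0, 0, 0, 0, 0, 0, 0, 0, 0, 0, 0]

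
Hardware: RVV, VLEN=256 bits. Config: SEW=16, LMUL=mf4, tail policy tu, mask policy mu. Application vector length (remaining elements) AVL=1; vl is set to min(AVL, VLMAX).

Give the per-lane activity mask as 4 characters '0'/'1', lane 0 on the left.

VLMAX = VLEN×LMUL/SEW = 256×1/4/16 = 4
vl ← min(1, 4) = 1
bits (lane 0 leftmost): 1000

predicate = 1000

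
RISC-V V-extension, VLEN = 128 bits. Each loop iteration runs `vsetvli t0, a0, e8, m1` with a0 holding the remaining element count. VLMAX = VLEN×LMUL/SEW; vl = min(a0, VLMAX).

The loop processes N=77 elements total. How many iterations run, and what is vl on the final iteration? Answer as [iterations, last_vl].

[iterations, last_vl] = [5, 13]

VLMAX = VLEN×LMUL/SEW = 128×1/8 = 16
N=77: ⌈77/16⌉ = 5 iters; last vl = 77 − 4×16 = 13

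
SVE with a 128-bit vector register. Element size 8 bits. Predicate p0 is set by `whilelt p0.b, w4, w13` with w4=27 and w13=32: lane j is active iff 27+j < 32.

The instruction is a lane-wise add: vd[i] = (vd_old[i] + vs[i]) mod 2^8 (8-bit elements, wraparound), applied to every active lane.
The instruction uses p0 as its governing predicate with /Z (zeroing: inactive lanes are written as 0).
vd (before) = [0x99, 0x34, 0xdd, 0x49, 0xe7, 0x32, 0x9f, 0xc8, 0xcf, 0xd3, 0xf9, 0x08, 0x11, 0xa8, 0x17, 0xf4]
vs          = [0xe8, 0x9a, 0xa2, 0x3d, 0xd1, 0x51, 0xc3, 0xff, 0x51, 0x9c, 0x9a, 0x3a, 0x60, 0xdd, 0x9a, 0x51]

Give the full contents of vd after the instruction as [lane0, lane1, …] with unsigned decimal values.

128-bit reg / 8-bit elem → 16 lanes
active while 27+j < 32, i.e. j ∈ [0,5) capped at 16 ⇒ 5
[0] add(0x99,0xe8) = 0x81
[1] add(0x34,0x9a) = 0xce
[2] add(0xdd,0xa2) = 0x7f
[3] add(0x49,0x3d) = 0x86
[4] add(0xe7,0xd1) = 0xb8
[5] tail/zero = 0x00
[6] tail/zero = 0x00
[7] tail/zero = 0x00
[8] tail/zero = 0x00
[9] tail/zero = 0x00
[10] tail/zero = 0x00
[11] tail/zero = 0x00
[12] tail/zero = 0x00
[13] tail/zero = 0x00
[14] tail/zero = 0x00
[15] tail/zero = 0x00

vd = [129, 206, 127, 134, 184, 0, 0, 0, 0, 0, 0, 0, 0, 0, 0, 0]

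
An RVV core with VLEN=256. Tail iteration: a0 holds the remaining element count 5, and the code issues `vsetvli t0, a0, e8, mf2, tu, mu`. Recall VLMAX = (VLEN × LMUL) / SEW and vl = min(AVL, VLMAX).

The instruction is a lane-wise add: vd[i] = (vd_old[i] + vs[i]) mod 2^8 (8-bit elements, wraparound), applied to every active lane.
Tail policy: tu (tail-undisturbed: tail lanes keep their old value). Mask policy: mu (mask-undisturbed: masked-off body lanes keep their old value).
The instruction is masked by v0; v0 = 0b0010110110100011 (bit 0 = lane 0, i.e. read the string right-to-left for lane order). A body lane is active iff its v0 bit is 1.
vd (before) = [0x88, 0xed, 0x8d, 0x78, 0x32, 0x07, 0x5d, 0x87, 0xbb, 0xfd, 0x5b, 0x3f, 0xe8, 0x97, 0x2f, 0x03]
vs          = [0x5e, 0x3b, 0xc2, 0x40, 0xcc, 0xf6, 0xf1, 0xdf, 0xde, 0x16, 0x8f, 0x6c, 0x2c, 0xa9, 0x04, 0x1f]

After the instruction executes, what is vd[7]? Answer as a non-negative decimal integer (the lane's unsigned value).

vd[7] = 135

VLMAX = (256 × 1/2) / 8 = 16 lanes
AVL=5 ≤ VLMAX=16, so vl = 5
lane  0: add(0x88,0x5e) ⇒ 0xe6
lane  1: add(0xed,0x3b) ⇒ 0x28
lane  2: mask-off/keep ⇒ 0x8d
lane  3: mask-off/keep ⇒ 0x78
lane  4: mask-off/keep ⇒ 0x32
lane  5: tail/keep ⇒ 0x07
lane  6: tail/keep ⇒ 0x5d
lane  7: tail/keep ⇒ 0x87
lane  8: tail/keep ⇒ 0xbb
lane  9: tail/keep ⇒ 0xfd
lane 10: tail/keep ⇒ 0x5b
lane 11: tail/keep ⇒ 0x3f
lane 12: tail/keep ⇒ 0xe8
lane 13: tail/keep ⇒ 0x97
lane 14: tail/keep ⇒ 0x2f
lane 15: tail/keep ⇒ 0x03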